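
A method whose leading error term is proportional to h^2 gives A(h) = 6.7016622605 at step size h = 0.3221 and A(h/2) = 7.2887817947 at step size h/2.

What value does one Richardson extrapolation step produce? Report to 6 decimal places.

7.484488

Method order is 2; weight 2^2 = 4.
Numerator 4 × A(h/2) − A(h) = 4 × 7.2887817947 − 6.7016622605 = 22.4534649183
22.4534649183 ÷ 3 = 7.4844883061
Shift from A(h/2): +0.1957065114.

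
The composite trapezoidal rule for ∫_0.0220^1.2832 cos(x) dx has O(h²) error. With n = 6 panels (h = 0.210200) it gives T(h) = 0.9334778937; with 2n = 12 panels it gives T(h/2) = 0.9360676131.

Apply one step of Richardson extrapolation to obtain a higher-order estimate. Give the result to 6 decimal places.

0.936931

The method has order 2: 2^2 = 4.
A(h/2) − A(h) = 0.9360676131 − 0.9334778937 = 0.0025897194
Correction (A(h/2) − A(h))/(4 − 1) = 0.0025897194/3 = 0.0008632398
R = A(h/2) + (A(h/2) − A(h))/3 = 0.9360676131 + 0.0008632398 = 0.9369308529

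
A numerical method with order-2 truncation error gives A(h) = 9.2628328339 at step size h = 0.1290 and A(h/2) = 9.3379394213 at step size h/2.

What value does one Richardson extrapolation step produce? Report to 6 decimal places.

9.362975

r = 2: numerator weight 4, denominator 3.
Weighted: 37.3517576852 − 9.2628328339 = 28.0889248513
R = 28.0889248513/3 = 9.3629749504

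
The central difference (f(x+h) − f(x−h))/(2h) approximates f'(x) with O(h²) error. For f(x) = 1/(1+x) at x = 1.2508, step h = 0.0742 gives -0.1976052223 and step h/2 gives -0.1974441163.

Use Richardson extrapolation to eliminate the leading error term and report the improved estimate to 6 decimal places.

-0.197390

Method order is 2; weight 2^2 = 4.
Top: 4(-0.1974441163) − (-0.1976052223) = -0.5921712429
Denominator 4 − 1 = 3.
Extrapolated: (-0.5921712429) / 3 = -0.1973904143
Correction |R − A(h/2)| = 5.370e-05; gap |A(h/2) − A(h)| = 1.611e-04.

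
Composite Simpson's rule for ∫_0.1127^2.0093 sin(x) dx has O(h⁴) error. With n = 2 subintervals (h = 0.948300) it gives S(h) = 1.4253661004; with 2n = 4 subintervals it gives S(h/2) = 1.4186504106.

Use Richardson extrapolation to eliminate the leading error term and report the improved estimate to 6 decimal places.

Error is O(h^4); halving h shrinks it by 2^4 = 16.
Difference of the inputs: 1.4186504106 − 1.4253661004 = -0.0067156898
Divide by 2^4 − 1 = 15: (-0.0067156898)/15 = -0.0004477127
R = 1.4186504106 − 0.0004477127 = 1.4182026979

1.418203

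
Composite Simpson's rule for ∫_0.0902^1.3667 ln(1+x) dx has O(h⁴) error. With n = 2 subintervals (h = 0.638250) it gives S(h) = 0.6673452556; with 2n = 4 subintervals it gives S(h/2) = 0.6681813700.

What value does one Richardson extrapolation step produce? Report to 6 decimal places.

r = 4: numerator weight 16, denominator 15.
Difference of the inputs: 0.6681813700 − 0.6673452556 = 0.0008361144
Divide by 2^4 − 1 = 15: 0.0008361144/15 = 0.0000557410
R = 0.6681813700 + 0.0000557410 = 0.6682371110

0.668237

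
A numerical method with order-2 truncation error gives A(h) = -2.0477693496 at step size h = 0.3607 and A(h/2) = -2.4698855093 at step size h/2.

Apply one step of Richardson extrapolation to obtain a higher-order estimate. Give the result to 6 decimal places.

-2.610591

The method has order 2: 2^2 = 4.
4×(-2.4698855093) − (-2.0477693496) = -7.8317726876
Denominator 4 − 1 = 3.
R = (-7.8317726876)/3 = -2.6105908959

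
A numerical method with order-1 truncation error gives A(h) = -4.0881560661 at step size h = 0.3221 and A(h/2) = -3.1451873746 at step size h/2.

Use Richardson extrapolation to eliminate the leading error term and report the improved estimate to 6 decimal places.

-2.202219

Leading term ∝ h^1; use weight 2 = 2^1.
Numerator 2·A(h/2) − A(h) = 2·(-3.1451873746) − (-4.0881560661) = -2.2022186831
Extrapolated: (-2.2022186831) / 1 = -2.2022186831
Gap between inputs: 9.430e-01; correction applied: +0.9429686915.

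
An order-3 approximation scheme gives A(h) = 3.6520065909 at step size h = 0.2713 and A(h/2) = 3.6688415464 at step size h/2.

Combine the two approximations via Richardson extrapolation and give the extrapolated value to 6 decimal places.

Method order is 3; weight 2^3 = 8.
Numerator 8 × A(h/2) − A(h) = 8 × 3.6688415464 − 3.6520065909 = 25.6987257803
Divide by 2^3 − 1 = 7.
So the Richardson estimate is 3.6712465400.

3.671247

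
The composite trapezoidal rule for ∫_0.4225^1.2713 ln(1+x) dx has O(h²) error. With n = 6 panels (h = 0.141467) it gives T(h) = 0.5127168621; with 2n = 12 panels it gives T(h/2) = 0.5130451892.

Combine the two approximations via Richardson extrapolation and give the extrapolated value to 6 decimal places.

The method has order 2: 2^2 = 4.
2^2*A(h/2) = 2.0521807568; minus A(h) gives 1.5394638947.
Divide by 2^2 − 1 = 3.
So the Richardson estimate is 0.5131546316.

0.513155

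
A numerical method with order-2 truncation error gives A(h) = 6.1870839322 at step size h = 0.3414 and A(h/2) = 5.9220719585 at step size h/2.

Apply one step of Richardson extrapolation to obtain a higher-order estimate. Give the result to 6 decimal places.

5.833735

The method has order 2: 2^2 = 4.
Top: 4(5.9220719585) − (6.1870839322) = 17.5012039018
Divide by 2^2 − 1 = 3.
Extrapolated: 17.5012039018 / 3 = 5.8337346339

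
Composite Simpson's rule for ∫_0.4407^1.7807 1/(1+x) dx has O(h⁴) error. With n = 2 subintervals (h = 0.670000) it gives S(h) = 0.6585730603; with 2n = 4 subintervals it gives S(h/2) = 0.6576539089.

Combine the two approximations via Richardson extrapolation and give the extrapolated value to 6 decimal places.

With r = 4 the leading error scales as h^4, so the weight is 2^4 = 16.
16 × 0.6576539089 = 10.5224625424; subtract 0.6585730603 → 9.8638894821
R = 9.8638894821/15 = 0.6575926321

0.657593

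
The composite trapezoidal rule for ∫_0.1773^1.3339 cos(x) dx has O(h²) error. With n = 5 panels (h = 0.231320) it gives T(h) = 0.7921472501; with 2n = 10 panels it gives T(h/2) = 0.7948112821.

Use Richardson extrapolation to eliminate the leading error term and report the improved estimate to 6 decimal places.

0.795699

With r = 2 the leading error scales as h^2, so the weight is 2^2 = 4.
2^2×A(h/2) = 3.1792451284; minus A(h) gives 2.3870978783.
Divide by 2^2 − 1 = 3.
(4×0.7948112821 − 0.7921472501)/(4 − 1) = 0.7956992928
Gap between inputs: 2.664e-03; correction applied: +0.0008880107.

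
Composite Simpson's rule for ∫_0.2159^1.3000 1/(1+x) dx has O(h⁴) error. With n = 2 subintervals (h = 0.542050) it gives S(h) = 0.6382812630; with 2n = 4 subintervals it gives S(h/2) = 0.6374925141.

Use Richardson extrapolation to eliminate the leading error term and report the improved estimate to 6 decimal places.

0.637440

Method order is 4; weight 2^4 = 16.
16×0.6374925141 = 10.1998802256; 10.1998802256 − 0.6382812630 = 9.5615989626
Divide by 2^4 − 1 = 15.
9.5615989626 ÷ 15 = 0.6374399308
Correction |R − A(h/2)| = 5.258e-05; gap |A(h/2) − A(h)| = 7.887e-04.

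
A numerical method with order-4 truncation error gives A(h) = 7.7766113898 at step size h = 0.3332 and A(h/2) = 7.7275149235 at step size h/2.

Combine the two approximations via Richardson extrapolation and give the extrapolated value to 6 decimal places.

7.724242

With r = 4 the leading error scales as h^4, so the weight is 2^4 = 16.
Weighted: 123.6402387760 − 7.7766113898 = 115.8636273862
R = 115.8636273862/15 = 7.7242418257
Shift from A(h/2): −0.0032730978.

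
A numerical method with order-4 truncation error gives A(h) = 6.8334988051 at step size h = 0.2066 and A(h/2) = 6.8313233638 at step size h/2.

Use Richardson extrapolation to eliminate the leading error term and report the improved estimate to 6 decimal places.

6.831178

Leading term ∝ h^4; use weight 16 = 2^4.
2^4·A(h/2) = 109.3011738208; minus A(h) gives 102.4676750157.
R = 102.4676750157/15 = 6.8311783344
Correction |R − A(h/2)| = 1.450e-04; gap |A(h/2) − A(h)| = 2.175e-03.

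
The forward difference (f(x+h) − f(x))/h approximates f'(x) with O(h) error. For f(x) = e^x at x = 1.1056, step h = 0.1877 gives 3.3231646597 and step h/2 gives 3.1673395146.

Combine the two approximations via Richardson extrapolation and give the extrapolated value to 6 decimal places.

3.011514

Order 1 gives 2^r = 2 and 2^r − 1 = 1.
Numerator 2*A(h/2) − A(h) = 2*3.1673395146 − 3.3231646597 = 3.0115143695
3.0115143695 ÷ 1 = 3.0115143695
Gap between inputs: 1.558e-01; correction applied: −0.1558251451.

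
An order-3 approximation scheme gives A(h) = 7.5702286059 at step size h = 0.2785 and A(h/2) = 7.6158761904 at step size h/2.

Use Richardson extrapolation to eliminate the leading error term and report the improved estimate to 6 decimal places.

Leading term ∝ h^3; use weight 8 = 2^3.
Weighted: 60.9270095232 − 7.5702286059 = 53.3567809173
53.3567809173 ÷ 7 = 7.6223972739
Correction |R − A(h/2)| = 6.521e-03; gap |A(h/2) − A(h)| = 4.565e-02.

7.622397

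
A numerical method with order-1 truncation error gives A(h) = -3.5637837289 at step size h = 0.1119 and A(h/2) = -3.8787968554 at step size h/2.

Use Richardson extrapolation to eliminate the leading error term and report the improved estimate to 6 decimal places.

-4.193810

Method order is 1; weight 2^1 = 2.
Numerator 2×A(h/2) − A(h) = 2×(-3.8787968554) − (-3.5637837289) = -4.1938099819
Denominator 2 − 1 = 1.
(2×(-3.8787968554) − (-3.5637837289))/(2 − 1) = -4.1938099819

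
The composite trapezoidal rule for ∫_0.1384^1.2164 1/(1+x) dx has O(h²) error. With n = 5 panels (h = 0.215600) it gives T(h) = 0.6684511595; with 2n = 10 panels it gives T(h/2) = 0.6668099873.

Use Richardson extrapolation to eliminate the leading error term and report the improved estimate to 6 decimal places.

With r = 2 the leading error scales as h^2, so the weight is 2^2 = 4.
Numerator 4·A(h/2) − A(h) = 4·0.6668099873 − 0.6684511595 = 1.9987887897
1.9987887897 ÷ 3 = 0.6662629299

0.666263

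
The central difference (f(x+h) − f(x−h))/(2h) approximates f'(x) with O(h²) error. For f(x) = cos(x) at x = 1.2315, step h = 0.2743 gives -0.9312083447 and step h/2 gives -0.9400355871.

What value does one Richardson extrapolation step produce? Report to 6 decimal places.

With r = 2 the leading error scales as h^2, so the weight is 2^2 = 4.
Difference of the inputs: -0.9400355871 − (-0.9312083447) = -0.0088272424
Divide by 2^2 − 1 = 3: (-0.0088272424)/3 = -0.0029424141
R = -0.9400355871 − 0.0029424141 = -0.9429780012
Shift from A(h/2): −0.0029424141.

-0.942978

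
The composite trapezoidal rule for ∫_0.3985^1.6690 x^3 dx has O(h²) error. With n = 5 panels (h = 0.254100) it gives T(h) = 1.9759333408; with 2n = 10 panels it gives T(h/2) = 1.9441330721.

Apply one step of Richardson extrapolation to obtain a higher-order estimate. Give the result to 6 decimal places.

r = 2: numerator weight 4, denominator 3.
2^2 × A(h/2) = 7.7765322884; minus A(h) gives 5.8005989476.
Denominator 4 − 1 = 3.
5.8005989476 ÷ 3 = 1.9335329825
Gap between inputs: 3.180e-02; correction applied: −0.0106000896.

1.933533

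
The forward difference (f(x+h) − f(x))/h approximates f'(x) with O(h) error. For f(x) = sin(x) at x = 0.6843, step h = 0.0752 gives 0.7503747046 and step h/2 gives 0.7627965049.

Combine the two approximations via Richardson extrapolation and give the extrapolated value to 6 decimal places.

Error is O(h^1); halving h shrinks it by 2^1 = 2.
A(h/2) − A(h) = 0.7627965049 − 0.7503747046 = 0.0124218003
Correction (A(h/2) − A(h))/(2 − 1) = 0.0124218003/1 = 0.0124218003
R = A(h/2) + (A(h/2) − A(h))/1 = 0.7627965049 + 0.0124218003 = 0.7752183052
Correction |R − A(h/2)| = 1.242e-02; gap |A(h/2) − A(h)| = 1.242e-02.

0.775218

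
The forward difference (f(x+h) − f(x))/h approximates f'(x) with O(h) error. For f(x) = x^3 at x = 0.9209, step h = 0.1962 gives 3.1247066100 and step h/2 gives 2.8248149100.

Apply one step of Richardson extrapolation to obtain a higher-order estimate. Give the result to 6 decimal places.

r = 1, so 2^r = 2.
Numerator 2*A(h/2) − A(h) = 2*2.8248149100 − 3.1247066100 = 2.5249232100
Divide by 2^1 − 1 = 1.
Extrapolated: 2.5249232100 / 1 = 2.5249232100

2.524923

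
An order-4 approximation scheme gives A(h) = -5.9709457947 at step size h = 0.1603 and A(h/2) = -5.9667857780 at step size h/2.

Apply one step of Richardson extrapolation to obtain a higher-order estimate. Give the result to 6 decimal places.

-5.966508

r = 4: numerator weight 16, denominator 15.
16×(-5.9667857780) = -95.4685724480; (-95.4685724480) − (-5.9709457947) = -89.4976266533
Extrapolated: (-89.4976266533) / 15 = -5.9665084436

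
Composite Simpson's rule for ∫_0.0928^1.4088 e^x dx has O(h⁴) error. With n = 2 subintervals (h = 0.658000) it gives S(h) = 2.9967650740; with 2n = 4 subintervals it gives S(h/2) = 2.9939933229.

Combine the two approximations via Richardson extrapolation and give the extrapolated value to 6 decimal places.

Error is O(h^4); halving h shrinks it by 2^4 = 16.
Weighted: 47.9038931664 − 2.9967650740 = 44.9071280924
Divide by 2^4 − 1 = 15.
So the Richardson estimate is 2.9938085395.

2.993809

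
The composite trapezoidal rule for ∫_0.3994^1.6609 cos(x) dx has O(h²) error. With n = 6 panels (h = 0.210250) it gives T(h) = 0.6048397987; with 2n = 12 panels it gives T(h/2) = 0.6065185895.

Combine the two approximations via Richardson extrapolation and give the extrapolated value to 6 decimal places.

Error is O(h^2); halving h shrinks it by 2^2 = 4.
A(h/2) − A(h) = 0.6065185895 − 0.6048397987 = 0.0016787908
Correction (A(h/2) − A(h))/(4 − 1) = 0.0016787908/3 = 0.0005595969
R = 0.6065185895 + 0.0005595969 = 0.6070781864

0.607078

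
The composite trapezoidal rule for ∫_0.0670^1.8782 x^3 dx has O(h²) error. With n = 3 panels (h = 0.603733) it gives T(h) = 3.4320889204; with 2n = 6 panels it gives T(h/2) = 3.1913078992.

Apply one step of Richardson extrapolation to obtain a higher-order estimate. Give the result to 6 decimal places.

Leading term ∝ h^2; use weight 4 = 2^2.
4*3.1913078992 = 12.7652315968; 12.7652315968 − 3.4320889204 = 9.3331426764
Divide by 2^2 − 1 = 3.
9.3331426764 ÷ 3 = 3.1110475588
Shift from A(h/2): −0.0802603404.

3.111048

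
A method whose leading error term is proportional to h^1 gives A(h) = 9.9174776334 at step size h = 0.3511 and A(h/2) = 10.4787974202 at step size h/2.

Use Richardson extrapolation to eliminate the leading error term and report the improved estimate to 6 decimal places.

The method has order 1: 2^1 = 2.
Difference of the inputs: 10.4787974202 − 9.9174776334 = 0.5613197868
Divide by 2^1 − 1 = 1: 0.5613197868/1 = 0.5613197868
R = 10.4787974202 + 0.5613197868 = 11.0401172070

11.040117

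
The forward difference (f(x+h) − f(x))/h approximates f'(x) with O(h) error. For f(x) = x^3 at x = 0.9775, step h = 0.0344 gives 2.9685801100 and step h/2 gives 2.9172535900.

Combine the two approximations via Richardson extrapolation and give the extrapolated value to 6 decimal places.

With r = 1 the leading error scales as h^1, so the weight is 2^1 = 2.
Weighted: 5.8345071800 − 2.9685801100 = 2.8659270700
2.8659270700 ÷ 1 = 2.8659270700

2.865927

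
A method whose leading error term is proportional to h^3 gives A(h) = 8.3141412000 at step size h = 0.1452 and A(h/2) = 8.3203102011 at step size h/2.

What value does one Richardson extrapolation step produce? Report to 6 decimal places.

Error is O(h^3); halving h shrinks it by 2^3 = 8.
8*8.3203102011 = 66.5624816088; 66.5624816088 − 8.3141412000 = 58.2483404088
R = 58.2483404088/7 = 8.3211914870
Correction |R − A(h/2)| = 8.813e-04; gap |A(h/2) − A(h)| = 6.169e-03.

8.321191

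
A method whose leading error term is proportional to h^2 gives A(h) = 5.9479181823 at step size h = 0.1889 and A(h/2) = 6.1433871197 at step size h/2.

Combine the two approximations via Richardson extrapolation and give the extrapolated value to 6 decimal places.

6.208543

With r = 2 the leading error scales as h^2, so the weight is 2^2 = 4.
Numerator 4 × A(h/2) − A(h) = 4 × 6.1433871197 − 5.9479181823 = 18.6256302965
Divide by 2^2 − 1 = 3.
Result: 6.2085434322
Gap between inputs: 1.955e-01; correction applied: +0.0651563125.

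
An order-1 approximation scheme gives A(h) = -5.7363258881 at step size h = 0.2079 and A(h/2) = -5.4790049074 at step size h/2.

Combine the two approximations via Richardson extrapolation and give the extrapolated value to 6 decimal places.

-5.221684

Order 1 gives 2^r = 2 and 2^r − 1 = 1.
Numerator 2·A(h/2) − A(h) = 2·(-5.4790049074) − (-5.7363258881) = -5.2216839267
(-5.2216839267) ÷ 1 = -5.2216839267
Shift from A(h/2): +0.2573209807.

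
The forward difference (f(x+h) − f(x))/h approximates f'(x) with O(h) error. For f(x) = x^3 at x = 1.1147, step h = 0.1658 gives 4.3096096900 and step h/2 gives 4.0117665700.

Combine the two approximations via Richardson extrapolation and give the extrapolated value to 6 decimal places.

Order 1 gives 2^r = 2 and 2^r − 1 = 1.
2×4.0117665700 = 8.0235331400; subtract 4.3096096900 → 3.7139234500
Divide by 2^1 − 1 = 1.
Extrapolated: 3.7139234500 / 1 = 3.7139234500

3.713923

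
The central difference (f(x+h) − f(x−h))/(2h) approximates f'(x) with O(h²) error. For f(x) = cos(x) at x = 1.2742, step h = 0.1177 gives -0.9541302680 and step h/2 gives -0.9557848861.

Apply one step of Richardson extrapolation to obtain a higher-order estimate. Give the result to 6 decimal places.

-0.956336

Order 2 gives 2^r = 4 and 2^r − 1 = 3.
Top: 4(-0.9557848861) − (-0.9541302680) = -2.8690092764
Divide by 2^2 − 1 = 3.
Result: -0.9563364255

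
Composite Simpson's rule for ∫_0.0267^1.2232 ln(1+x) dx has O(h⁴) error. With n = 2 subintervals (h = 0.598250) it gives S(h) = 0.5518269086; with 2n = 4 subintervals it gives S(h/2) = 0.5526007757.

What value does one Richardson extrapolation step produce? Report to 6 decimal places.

Leading term ∝ h^4; use weight 16 = 2^4.
2^4·A(h/2) = 8.8416124112; minus A(h) gives 8.2897855026.
Denominator 16 − 1 = 15.
So the Richardson estimate is 0.5526523668.
Shift from A(h/2): +0.0000515911.

0.552652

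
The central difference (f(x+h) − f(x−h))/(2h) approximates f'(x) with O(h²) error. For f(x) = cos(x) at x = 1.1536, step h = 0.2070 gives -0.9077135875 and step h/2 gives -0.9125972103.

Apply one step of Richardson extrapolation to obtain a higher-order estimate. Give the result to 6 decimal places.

Error is O(h^2); halving h shrinks it by 2^2 = 4.
2^2×A(h/2) = -3.6503888412; minus A(h) gives -2.7426752537.
Extrapolated: (-2.7426752537) / 3 = -0.9142250846
Correction |R − A(h/2)| = 1.628e-03; gap |A(h/2) − A(h)| = 4.884e-03.

-0.914225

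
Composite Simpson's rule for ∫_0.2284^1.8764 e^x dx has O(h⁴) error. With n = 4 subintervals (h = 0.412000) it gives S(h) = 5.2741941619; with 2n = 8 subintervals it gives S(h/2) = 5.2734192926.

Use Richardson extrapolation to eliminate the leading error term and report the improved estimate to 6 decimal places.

5.273368

Method order is 4; weight 2^4 = 16.
16·5.2734192926 − 5.2741941619 = 79.1005145197
Denominator 16 − 1 = 15.
Result: 5.2733676346
Correction |R − A(h/2)| = 5.166e-05; gap |A(h/2) − A(h)| = 7.749e-04.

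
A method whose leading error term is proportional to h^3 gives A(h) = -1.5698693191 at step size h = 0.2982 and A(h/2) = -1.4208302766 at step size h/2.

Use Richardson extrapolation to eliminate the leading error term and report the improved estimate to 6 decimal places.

-1.399539

Order 3 gives 2^r = 8 and 2^r − 1 = 7.
8*(-1.4208302766) − (-1.5698693191) = -9.7967728937
(-9.7967728937) ÷ 7 = -1.3995389848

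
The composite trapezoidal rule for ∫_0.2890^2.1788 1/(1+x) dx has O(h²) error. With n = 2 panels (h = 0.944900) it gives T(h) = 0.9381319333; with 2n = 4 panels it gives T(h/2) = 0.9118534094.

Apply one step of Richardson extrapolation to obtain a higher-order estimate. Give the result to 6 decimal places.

0.903094

Order 2 gives 2^r = 4 and 2^r − 1 = 3.
4*0.9118534094 − 0.9381319333 = 2.7092817043
Denominator 4 − 1 = 3.
So the Richardson estimate is 0.9030939014.
Gap between inputs: 2.628e-02; correction applied: −0.0087595080.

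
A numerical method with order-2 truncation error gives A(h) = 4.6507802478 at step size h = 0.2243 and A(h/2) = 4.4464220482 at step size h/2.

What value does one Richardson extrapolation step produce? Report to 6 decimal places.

The method has order 2: 2^2 = 4.
4·4.4464220482 − 4.6507802478 = 13.1349079450
(4·4.4464220482 − 4.6507802478)/(4 − 1) = 4.3783026483
Correction |R − A(h/2)| = 6.812e-02; gap |A(h/2) − A(h)| = 2.044e-01.

4.378303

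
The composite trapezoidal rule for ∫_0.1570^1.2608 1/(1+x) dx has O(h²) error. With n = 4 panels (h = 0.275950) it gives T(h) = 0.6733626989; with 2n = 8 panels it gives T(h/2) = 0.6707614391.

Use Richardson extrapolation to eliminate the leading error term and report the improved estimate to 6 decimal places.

0.669894

With r = 2 the leading error scales as h^2, so the weight is 2^2 = 4.
Weighted: 2.6830457564 − 0.6733626989 = 2.0096830575
Denominator 4 − 1 = 3.
So the Richardson estimate is 0.6698943525.
Correction |R − A(h/2)| = 8.671e-04; gap |A(h/2) − A(h)| = 2.601e-03.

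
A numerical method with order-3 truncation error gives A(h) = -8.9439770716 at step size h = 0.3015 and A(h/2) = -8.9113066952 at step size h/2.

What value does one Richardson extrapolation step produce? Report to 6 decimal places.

r = 3: numerator weight 8, denominator 7.
8*(-8.9113066952) − (-8.9439770716) = -62.3464764900
Divide by 2^3 − 1 = 7.
So the Richardson estimate is -8.9066394986.
Shift from A(h/2): +0.0046671966.

-8.906639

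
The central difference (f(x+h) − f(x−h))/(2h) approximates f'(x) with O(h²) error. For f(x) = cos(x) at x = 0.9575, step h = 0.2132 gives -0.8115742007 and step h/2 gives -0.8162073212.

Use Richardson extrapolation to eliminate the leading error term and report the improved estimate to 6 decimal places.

Order 2 gives 2^r = 4 and 2^r − 1 = 3.
Difference of the inputs: -0.8162073212 − (-0.8115742007) = -0.0046331205
Correction (A(h/2) − A(h))/(4 − 1) = (-0.0046331205)/3 = -0.0015443735
R = A(h/2) + (A(h/2) − A(h))/3 = -0.8162073212 − 0.0015443735 = -0.8177516947

-0.817752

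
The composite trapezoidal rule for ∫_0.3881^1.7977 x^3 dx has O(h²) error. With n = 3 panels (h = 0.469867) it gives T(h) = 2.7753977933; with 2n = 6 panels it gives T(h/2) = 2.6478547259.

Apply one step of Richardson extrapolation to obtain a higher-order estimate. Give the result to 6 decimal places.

2.605340

With r = 2 the leading error scales as h^2, so the weight is 2^2 = 4.
4 × 2.6478547259 − 2.7753977933 = 7.8160211103
Denominator 4 − 1 = 3.
R = 7.8160211103/3 = 2.6053403701
Gap between inputs: 1.275e-01; correction applied: −0.0425143558.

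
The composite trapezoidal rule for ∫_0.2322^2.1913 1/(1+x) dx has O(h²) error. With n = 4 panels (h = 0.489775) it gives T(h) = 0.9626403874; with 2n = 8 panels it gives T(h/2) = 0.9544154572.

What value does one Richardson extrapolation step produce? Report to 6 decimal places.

0.951674

Leading term ∝ h^2; use weight 4 = 2^2.
4 × 0.9544154572 = 3.8176618288; 3.8176618288 − 0.9626403874 = 2.8550214414
Divide by 2^2 − 1 = 3.
2.8550214414 ÷ 3 = 0.9516738138
Gap between inputs: 8.225e-03; correction applied: −0.0027416434.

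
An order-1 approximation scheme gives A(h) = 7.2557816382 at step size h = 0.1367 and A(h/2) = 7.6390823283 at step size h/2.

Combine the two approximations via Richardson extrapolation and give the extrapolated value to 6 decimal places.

8.022383

r = 1, so 2^r = 2.
2*7.6390823283 = 15.2781646566; 15.2781646566 − 7.2557816382 = 8.0223830184
Divide by 2^1 − 1 = 1.
Result: 8.0223830184
Correction |R − A(h/2)| = 3.833e-01; gap |A(h/2) − A(h)| = 3.833e-01.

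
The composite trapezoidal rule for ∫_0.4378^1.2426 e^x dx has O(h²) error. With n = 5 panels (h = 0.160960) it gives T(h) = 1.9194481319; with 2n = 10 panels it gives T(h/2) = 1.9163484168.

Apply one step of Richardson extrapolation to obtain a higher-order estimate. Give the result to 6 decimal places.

The method has order 2: 2^2 = 4.
Top: 4(1.9163484168) − (1.9194481319) = 5.7459455353
Denominator 4 − 1 = 3.
5.7459455353 ÷ 3 = 1.9153151784

1.915315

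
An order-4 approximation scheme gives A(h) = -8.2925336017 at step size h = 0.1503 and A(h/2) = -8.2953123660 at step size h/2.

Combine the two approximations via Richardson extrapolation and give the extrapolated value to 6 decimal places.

Method order is 4; weight 2^4 = 16.
Top: 16(-8.2953123660) − (-8.2925336017) = -124.4324642543
Extrapolated: (-124.4324642543) / 15 = -8.2954976170

-8.295498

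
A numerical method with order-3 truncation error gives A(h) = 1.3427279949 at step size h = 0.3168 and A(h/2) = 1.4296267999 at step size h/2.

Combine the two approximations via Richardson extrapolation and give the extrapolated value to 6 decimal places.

1.442041

The method has order 3: 2^3 = 8.
A(h/2) − A(h) = 1.4296267999 − 1.3427279949 = 0.0868988050
Correction (A(h/2) − A(h))/(8 − 1) = 0.0868988050/7 = 0.0124141150
R = 1.4296267999 + 0.0124141150 = 1.4420409149
Shift from A(h/2): +0.0124141150.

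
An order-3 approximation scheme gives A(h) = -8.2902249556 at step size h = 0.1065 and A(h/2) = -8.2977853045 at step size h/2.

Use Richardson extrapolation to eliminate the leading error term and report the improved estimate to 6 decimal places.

Error is O(h^3); halving h shrinks it by 2^3 = 8.
8×(-8.2977853045) = -66.3822824360; subtract (-8.2902249556) → -58.0920574804
Divide by 2^3 − 1 = 7.
Result: -8.2988653543
Correction |R − A(h/2)| = 1.080e-03; gap |A(h/2) − A(h)| = 7.560e-03.

-8.298865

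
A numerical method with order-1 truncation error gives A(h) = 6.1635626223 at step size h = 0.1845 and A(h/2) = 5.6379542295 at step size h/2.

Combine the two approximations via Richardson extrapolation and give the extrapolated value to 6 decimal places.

5.112346

Leading term ∝ h^1; use weight 2 = 2^1.
2×5.6379542295 = 11.2759084590; 11.2759084590 − 6.1635626223 = 5.1123458367
5.1123458367 ÷ 1 = 5.1123458367
Gap between inputs: 5.256e-01; correction applied: −0.5256083928.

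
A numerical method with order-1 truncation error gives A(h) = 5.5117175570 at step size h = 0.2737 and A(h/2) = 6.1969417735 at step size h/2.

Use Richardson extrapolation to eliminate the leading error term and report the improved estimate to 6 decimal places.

Order 1 gives 2^r = 2 and 2^r − 1 = 1.
Weighted: 12.3938835470 − 5.5117175570 = 6.8821659900
Denominator 2 − 1 = 1.
Result: 6.8821659900
Shift from A(h/2): +0.6852242165.

6.882166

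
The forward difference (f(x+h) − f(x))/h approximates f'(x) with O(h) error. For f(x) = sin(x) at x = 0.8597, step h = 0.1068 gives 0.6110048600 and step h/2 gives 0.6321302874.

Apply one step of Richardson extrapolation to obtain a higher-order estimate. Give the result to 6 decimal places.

0.653256

Leading term ∝ h^1; use weight 2 = 2^1.
Top: 2(0.6321302874) − (0.6110048600) = 0.6532557148
0.6532557148 ÷ 1 = 0.6532557148
Shift from A(h/2): +0.0211254274.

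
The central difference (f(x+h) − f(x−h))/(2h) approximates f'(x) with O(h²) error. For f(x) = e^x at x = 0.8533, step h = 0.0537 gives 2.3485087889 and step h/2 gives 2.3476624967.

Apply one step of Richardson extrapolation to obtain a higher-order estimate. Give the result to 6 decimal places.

Order 2 gives 2^r = 4 and 2^r − 1 = 3.
Top: 4(2.3476624967) − (2.3485087889) = 7.0421411979
Extrapolated: 7.0421411979 / 3 = 2.3473803993

2.347380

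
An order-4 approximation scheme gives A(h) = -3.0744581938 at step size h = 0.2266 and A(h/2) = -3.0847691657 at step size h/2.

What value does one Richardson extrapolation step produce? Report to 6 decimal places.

-3.085457

With r = 4 the leading error scales as h^4, so the weight is 2^4 = 16.
16×(-3.0847691657) − (-3.0744581938) = -46.2818484574
Denominator 16 − 1 = 15.
(-46.2818484574) ÷ 15 = -3.0854565638
Correction |R − A(h/2)| = 6.874e-04; gap |A(h/2) − A(h)| = 1.031e-02.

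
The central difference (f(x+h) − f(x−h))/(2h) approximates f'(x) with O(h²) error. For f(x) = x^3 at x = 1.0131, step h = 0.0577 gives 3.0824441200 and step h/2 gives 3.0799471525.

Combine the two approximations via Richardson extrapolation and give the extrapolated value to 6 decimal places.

Order 2 gives 2^r = 4 and 2^r − 1 = 3.
Numerator 4×A(h/2) − A(h) = 4×3.0799471525 − 3.0824441200 = 9.2373444900
R = 9.2373444900/3 = 3.0791148300
Gap between inputs: 2.497e-03; correction applied: −0.0008323225.

3.079115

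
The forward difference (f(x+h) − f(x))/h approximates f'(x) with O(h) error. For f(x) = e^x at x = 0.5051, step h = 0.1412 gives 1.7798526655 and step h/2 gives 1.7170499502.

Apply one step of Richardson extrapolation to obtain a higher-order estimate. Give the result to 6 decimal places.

r = 1: numerator weight 2, denominator 1.
2 × 1.7170499502 = 3.4340999004; subtract 1.7798526655 → 1.6542472349
R = 1.6542472349/1 = 1.6542472349
Gap between inputs: 6.280e-02; correction applied: −0.0628027153.

1.654247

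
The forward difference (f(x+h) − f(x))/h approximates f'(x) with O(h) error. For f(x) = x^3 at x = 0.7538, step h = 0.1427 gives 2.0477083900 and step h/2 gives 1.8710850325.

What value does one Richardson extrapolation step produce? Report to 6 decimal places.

1.694462

Order 1 gives 2^r = 2 and 2^r − 1 = 1.
Weighted: 3.7421700650 − 2.0477083900 = 1.6944616750
Divide by 2^1 − 1 = 1.
Result: 1.6944616750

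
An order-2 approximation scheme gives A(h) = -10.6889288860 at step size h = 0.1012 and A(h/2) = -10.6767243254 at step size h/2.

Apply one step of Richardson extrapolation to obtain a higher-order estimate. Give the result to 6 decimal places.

-10.672656

Method order is 2; weight 2^2 = 4.
Top: 4(-10.6767243254) − (-10.6889288860) = -32.0179684156
Divide by 2^2 − 1 = 3.
(-32.0179684156) ÷ 3 = -10.6726561385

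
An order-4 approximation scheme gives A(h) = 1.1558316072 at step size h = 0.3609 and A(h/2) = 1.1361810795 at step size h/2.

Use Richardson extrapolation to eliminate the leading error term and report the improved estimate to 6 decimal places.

Error is O(h^4); halving h shrinks it by 2^4 = 16.
2^4·A(h/2) = 18.1788972720; minus A(h) gives 17.0230656648.
Denominator 16 − 1 = 15.
R = 17.0230656648/15 = 1.1348710443

1.134871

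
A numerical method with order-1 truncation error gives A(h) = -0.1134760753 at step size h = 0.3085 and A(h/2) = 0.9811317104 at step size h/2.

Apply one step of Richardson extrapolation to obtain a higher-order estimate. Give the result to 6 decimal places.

Leading term ∝ h^1; use weight 2 = 2^1.
2*0.9811317104 − (-0.1134760753) = 2.0757394961
2.0757394961 ÷ 1 = 2.0757394961

2.075739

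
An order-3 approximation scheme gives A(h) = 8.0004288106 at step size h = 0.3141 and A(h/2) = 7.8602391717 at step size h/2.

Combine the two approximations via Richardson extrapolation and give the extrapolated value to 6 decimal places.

7.840212

Leading term ∝ h^3; use weight 8 = 2^3.
Top: 8(7.8602391717) − (8.0004288106) = 54.8814845630
(8*7.8602391717 − 8.0004288106)/(8 − 1) = 7.8402120804
Correction |R − A(h/2)| = 2.003e-02; gap |A(h/2) − A(h)| = 1.402e-01.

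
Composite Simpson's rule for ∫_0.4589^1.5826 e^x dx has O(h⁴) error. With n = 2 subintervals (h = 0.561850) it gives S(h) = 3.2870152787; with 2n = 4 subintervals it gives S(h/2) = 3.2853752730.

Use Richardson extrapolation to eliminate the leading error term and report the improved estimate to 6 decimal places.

Leading term ∝ h^4; use weight 16 = 2^4.
16·3.2853752730 − 3.2870152787 = 49.2789890893
(16·3.2853752730 − 3.2870152787)/(16 − 1) = 3.2852659393
Gap between inputs: 1.640e-03; correction applied: −0.0001093337.

3.285266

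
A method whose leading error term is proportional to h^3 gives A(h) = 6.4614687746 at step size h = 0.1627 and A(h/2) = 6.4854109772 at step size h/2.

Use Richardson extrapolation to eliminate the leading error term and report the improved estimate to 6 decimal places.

Method order is 3; weight 2^3 = 8.
8·6.4854109772 = 51.8832878176; subtract 6.4614687746 → 45.4218190430
(8·6.4854109772 − 6.4614687746)/(8 − 1) = 6.4888312919

6.488831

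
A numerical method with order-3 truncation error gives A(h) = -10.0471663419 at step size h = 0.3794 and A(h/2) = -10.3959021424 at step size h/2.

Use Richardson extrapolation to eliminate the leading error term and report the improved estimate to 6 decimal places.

-10.445722

Leading term ∝ h^3; use weight 8 = 2^3.
Numerator 8*A(h/2) − A(h) = 8*(-10.3959021424) − (-10.0471663419) = -73.1200507973
Extrapolated: (-73.1200507973) / 7 = -10.4457215425
Shift from A(h/2): −0.0498194001.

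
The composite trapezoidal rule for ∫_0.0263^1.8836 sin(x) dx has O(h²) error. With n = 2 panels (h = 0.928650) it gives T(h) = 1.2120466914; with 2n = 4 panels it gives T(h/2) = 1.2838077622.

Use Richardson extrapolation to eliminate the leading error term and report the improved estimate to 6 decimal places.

1.307728

r = 2, so 2^r = 4.
Numerator 4 × A(h/2) − A(h) = 4 × 1.2838077622 − 1.2120466914 = 3.9231843574
3.9231843574 ÷ 3 = 1.3077281191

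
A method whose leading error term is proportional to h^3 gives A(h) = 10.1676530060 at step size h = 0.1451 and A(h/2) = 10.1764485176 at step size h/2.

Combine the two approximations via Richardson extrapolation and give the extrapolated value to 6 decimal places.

r = 3, so 2^r = 8.
Numerator 8 × A(h/2) − A(h) = 8 × 10.1764485176 − 10.1676530060 = 71.2439351348
Divide by 2^3 − 1 = 7.
71.2439351348 ÷ 7 = 10.1777050193
Correction |R − A(h/2)| = 1.257e-03; gap |A(h/2) − A(h)| = 8.796e-03.

10.177705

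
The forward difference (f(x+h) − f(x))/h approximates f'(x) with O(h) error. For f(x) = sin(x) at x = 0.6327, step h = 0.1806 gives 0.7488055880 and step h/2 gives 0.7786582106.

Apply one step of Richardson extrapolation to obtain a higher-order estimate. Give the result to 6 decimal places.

0.808511

Error is O(h^1); halving h shrinks it by 2^1 = 2.
2 × 0.7786582106 − 0.7488055880 = 0.8085108332
(2 × 0.7786582106 − 0.7488055880)/(2 − 1) = 0.8085108332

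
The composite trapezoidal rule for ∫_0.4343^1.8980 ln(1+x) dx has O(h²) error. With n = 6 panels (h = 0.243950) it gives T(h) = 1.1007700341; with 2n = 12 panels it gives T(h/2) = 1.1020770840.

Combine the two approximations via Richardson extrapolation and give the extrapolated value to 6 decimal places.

1.102513

r = 2, so 2^r = 4.
4 × 1.1020770840 = 4.4083083360; subtract 1.1007700341 → 3.3075383019
Divide by 2^2 − 1 = 3.
R = 3.3075383019/3 = 1.1025127673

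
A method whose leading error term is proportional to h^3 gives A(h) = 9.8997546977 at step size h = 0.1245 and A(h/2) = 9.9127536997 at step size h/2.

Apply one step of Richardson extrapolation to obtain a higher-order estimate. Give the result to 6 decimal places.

9.914611

r = 3: numerator weight 8, denominator 7.
2^3*A(h/2) = 79.3020295976; minus A(h) gives 69.4022748999.
Denominator 8 − 1 = 7.
R = 69.4022748999/7 = 9.9146107000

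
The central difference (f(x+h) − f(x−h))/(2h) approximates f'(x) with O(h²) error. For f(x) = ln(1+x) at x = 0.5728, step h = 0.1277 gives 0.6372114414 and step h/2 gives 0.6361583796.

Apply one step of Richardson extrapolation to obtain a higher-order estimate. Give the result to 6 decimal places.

With r = 2 the leading error scales as h^2, so the weight is 2^2 = 4.
4×0.6361583796 = 2.5446335184; subtract 0.6372114414 → 1.9074220770
Extrapolated: 1.9074220770 / 3 = 0.6358073590
Shift from A(h/2): −0.0003510206.

0.635807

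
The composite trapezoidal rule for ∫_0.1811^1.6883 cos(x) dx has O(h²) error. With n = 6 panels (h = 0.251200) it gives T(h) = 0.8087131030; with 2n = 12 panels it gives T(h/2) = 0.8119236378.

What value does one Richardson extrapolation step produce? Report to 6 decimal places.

0.812994

Error is O(h^2); halving h shrinks it by 2^2 = 4.
4 × 0.8119236378 − 0.8087131030 = 2.4389814482
(4 × 0.8119236378 − 0.8087131030)/(4 − 1) = 0.8129938161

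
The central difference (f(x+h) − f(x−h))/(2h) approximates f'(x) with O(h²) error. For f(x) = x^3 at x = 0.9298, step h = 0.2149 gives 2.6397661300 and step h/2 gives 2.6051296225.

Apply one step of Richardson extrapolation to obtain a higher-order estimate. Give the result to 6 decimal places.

2.593584

r = 2: numerator weight 4, denominator 3.
4*2.6051296225 = 10.4205184900; subtract 2.6397661300 → 7.7807523600
(4*2.6051296225 − 2.6397661300)/(4 − 1) = 2.5935841200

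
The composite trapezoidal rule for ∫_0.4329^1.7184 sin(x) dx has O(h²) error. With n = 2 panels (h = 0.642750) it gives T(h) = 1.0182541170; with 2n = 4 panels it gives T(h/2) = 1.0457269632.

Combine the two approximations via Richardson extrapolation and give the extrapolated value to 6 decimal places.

1.054885

Error is O(h^2); halving h shrinks it by 2^2 = 4.
Numerator 4·A(h/2) − A(h) = 4·1.0457269632 − 1.0182541170 = 3.1646537358
Extrapolated: 3.1646537358 / 3 = 1.0548845786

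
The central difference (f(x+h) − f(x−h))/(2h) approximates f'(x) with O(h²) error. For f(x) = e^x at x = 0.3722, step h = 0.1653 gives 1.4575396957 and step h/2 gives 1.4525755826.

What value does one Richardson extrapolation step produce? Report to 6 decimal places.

r = 2, so 2^r = 4.
Numerator 4×A(h/2) − A(h) = 4×1.4525755826 − 1.4575396957 = 4.3527626347
Denominator 4 − 1 = 3.
(4×1.4525755826 − 1.4575396957)/(4 − 1) = 1.4509208782
Shift from A(h/2): −0.0016547044.

1.450921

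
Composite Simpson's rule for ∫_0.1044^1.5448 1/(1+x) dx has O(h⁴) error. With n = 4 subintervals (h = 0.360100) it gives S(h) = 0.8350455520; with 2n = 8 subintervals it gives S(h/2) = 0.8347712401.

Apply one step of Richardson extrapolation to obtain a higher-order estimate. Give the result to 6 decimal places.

The method has order 4: 2^4 = 16.
A(h/2) − A(h) = 0.8347712401 − 0.8350455520 = -0.0002743119
Correction (A(h/2) − A(h))/(16 − 1) = (-0.0002743119)/15 = -0.0000182875
R = A(h/2) + (A(h/2) − A(h))/15 = 0.8347712401 − 0.0000182875 = 0.8347529526

0.834753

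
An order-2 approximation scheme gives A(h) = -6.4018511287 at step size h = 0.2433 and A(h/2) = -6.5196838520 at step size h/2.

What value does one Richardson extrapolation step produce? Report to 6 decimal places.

With r = 2 the leading error scales as h^2, so the weight is 2^2 = 4.
4·(-6.5196838520) = -26.0787354080; (-26.0787354080) − (-6.4018511287) = -19.6768842793
(4·(-6.5196838520) − (-6.4018511287))/(4 − 1) = -6.5589614264
Shift from A(h/2): −0.0392775744.

-6.558961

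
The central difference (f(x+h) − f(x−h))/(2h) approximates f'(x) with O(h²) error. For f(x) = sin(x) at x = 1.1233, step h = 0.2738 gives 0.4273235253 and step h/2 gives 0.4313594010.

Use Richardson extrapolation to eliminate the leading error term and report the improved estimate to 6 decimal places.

Method order is 2; weight 2^2 = 4.
4×0.4313594010 = 1.7254376040; 1.7254376040 − 0.4273235253 = 1.2981140787
Denominator 4 − 1 = 3.
Extrapolated: 1.2981140787 / 3 = 0.4327046929
Shift from A(h/2): +0.0013452919.

0.432705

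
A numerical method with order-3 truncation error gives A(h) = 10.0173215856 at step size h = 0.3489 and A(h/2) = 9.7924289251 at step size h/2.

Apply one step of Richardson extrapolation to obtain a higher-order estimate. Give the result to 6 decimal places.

r = 3: numerator weight 8, denominator 7.
2^3 × A(h/2) = 78.3394314008; minus A(h) gives 68.3221098152.
Denominator 8 − 1 = 7.
(8 × 9.7924289251 − 10.0173215856)/(8 − 1) = 9.7603014022

9.760301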